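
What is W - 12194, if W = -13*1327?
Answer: -29445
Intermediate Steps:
W = -17251
W - 12194 = -17251 - 12194 = -29445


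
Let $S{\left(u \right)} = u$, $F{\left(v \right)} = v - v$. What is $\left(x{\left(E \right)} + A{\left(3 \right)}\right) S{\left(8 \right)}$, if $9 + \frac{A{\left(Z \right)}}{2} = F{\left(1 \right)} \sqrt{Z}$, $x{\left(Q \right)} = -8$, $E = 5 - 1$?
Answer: $-208$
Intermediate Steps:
$E = 4$
$F{\left(v \right)} = 0$
$A{\left(Z \right)} = -18$ ($A{\left(Z \right)} = -18 + 2 \cdot 0 \sqrt{Z} = -18 + 2 \cdot 0 = -18 + 0 = -18$)
$\left(x{\left(E \right)} + A{\left(3 \right)}\right) S{\left(8 \right)} = \left(-8 - 18\right) 8 = \left(-26\right) 8 = -208$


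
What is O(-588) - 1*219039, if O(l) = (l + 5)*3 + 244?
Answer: -220544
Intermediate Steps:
O(l) = 259 + 3*l (O(l) = (5 + l)*3 + 244 = (15 + 3*l) + 244 = 259 + 3*l)
O(-588) - 1*219039 = (259 + 3*(-588)) - 1*219039 = (259 - 1764) - 219039 = -1505 - 219039 = -220544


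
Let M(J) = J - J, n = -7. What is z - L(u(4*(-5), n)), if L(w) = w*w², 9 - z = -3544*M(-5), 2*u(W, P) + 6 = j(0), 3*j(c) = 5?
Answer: 4141/216 ≈ 19.171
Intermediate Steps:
j(c) = 5/3 (j(c) = (⅓)*5 = 5/3)
u(W, P) = -13/6 (u(W, P) = -3 + (½)*(5/3) = -3 + ⅚ = -13/6)
M(J) = 0
z = 9 (z = 9 - (-3544)*0 = 9 - 1*0 = 9 + 0 = 9)
L(w) = w³
z - L(u(4*(-5), n)) = 9 - (-13/6)³ = 9 - 1*(-2197/216) = 9 + 2197/216 = 4141/216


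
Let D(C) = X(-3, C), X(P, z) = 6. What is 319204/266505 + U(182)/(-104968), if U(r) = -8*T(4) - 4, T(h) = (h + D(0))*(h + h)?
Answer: 8419458673/6993624210 ≈ 1.2039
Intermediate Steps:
D(C) = 6
T(h) = 2*h*(6 + h) (T(h) = (h + 6)*(h + h) = (6 + h)*(2*h) = 2*h*(6 + h))
U(r) = -644 (U(r) = -16*4*(6 + 4) - 4 = -16*4*10 - 4 = -8*80 - 4 = -640 - 4 = -644)
319204/266505 + U(182)/(-104968) = 319204/266505 - 644/(-104968) = 319204*(1/266505) - 644*(-1/104968) = 319204/266505 + 161/26242 = 8419458673/6993624210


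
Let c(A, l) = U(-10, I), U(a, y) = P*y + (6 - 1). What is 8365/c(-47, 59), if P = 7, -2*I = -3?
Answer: 16730/31 ≈ 539.68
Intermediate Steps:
I = 3/2 (I = -½*(-3) = 3/2 ≈ 1.5000)
U(a, y) = 5 + 7*y (U(a, y) = 7*y + (6 - 1) = 7*y + 5 = 5 + 7*y)
c(A, l) = 31/2 (c(A, l) = 5 + 7*(3/2) = 5 + 21/2 = 31/2)
8365/c(-47, 59) = 8365/(31/2) = 8365*(2/31) = 16730/31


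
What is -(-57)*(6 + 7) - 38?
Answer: 703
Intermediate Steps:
-(-57)*(6 + 7) - 38 = -(-57)*13 - 38 = -57*(-13) - 38 = 741 - 38 = 703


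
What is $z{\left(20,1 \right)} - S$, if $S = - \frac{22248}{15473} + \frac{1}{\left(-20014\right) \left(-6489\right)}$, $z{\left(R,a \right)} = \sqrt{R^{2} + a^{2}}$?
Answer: $\frac{2889366566335}{2009491600158} + \sqrt{401} \approx 21.463$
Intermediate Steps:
$S = - \frac{2889366566335}{2009491600158}$ ($S = \left(-22248\right) \frac{1}{15473} - - \frac{1}{129870846} = - \frac{22248}{15473} + \frac{1}{129870846} = - \frac{2889366566335}{2009491600158} \approx -1.4379$)
$z{\left(20,1 \right)} - S = \sqrt{20^{2} + 1^{2}} - - \frac{2889366566335}{2009491600158} = \sqrt{400 + 1} + \frac{2889366566335}{2009491600158} = \sqrt{401} + \frac{2889366566335}{2009491600158} = \frac{2889366566335}{2009491600158} + \sqrt{401}$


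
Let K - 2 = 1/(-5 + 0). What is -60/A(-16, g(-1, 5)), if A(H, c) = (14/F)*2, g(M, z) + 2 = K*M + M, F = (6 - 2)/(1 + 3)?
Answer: -15/7 ≈ -2.1429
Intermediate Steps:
K = 9/5 (K = 2 + 1/(-5 + 0) = 2 + 1/(-5) = 2 - ⅕ = 9/5 ≈ 1.8000)
F = 1 (F = 4/4 = 4*(¼) = 1)
g(M, z) = -2 + 14*M/5 (g(M, z) = -2 + (9*M/5 + M) = -2 + 14*M/5)
A(H, c) = 28 (A(H, c) = (14/1)*2 = (14*1)*2 = 14*2 = 28)
-60/A(-16, g(-1, 5)) = -60/28 = -60*1/28 = -15/7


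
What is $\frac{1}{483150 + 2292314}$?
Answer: $\frac{1}{2775464} \approx 3.603 \cdot 10^{-7}$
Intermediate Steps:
$\frac{1}{483150 + 2292314} = \frac{1}{2775464}$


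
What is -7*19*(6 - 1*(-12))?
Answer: -2394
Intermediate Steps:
-7*19*(6 - 1*(-12)) = -133*(6 + 12) = -133*18 = -1*2394 = -2394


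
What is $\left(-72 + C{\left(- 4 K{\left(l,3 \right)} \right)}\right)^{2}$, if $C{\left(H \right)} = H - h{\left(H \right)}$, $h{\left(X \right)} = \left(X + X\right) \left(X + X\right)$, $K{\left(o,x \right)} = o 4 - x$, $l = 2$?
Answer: $2862864$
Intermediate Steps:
$K{\left(o,x \right)} = - x + 4 o$ ($K{\left(o,x \right)} = 4 o - x = - x + 4 o$)
$h{\left(X \right)} = 4 X^{2}$ ($h{\left(X \right)} = 2 X 2 X = 4 X^{2}$)
$C{\left(H \right)} = H - 4 H^{2}$
$\left(-72 + C{\left(- 4 K{\left(l,3 \right)} \right)}\right)^{2} = \left(-72 + - 4 \left(\left(-1\right) 3 + 4 \cdot 2\right) \left(1 - 4 \left(- 4 \left(\left(-1\right) 3 + 4 \cdot 2\right)\right)\right)\right)^{2} = \left(-72 + - 4 \left(-3 + 8\right) \left(1 - 4 \left(- 4 \left(-3 + 8\right)\right)\right)\right)^{2} = \left(-72 + \left(-4\right) 5 \left(1 - 4 \left(\left(-4\right) 5\right)\right)\right)^{2} = \left(-72 - 20 \left(1 - -80\right)\right)^{2} = \left(-72 - 20 \left(1 + 80\right)\right)^{2} = \left(-72 - 1620\right)^{2} = \left(-1692\right)^{2} = 2862864$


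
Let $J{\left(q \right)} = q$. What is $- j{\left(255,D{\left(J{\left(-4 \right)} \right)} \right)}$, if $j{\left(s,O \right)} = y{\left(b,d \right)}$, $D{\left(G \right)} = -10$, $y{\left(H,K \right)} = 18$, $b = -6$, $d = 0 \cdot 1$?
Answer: $-18$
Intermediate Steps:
$d = 0$
$j{\left(s,O \right)} = 18$
$- j{\left(255,D{\left(J{\left(-4 \right)} \right)} \right)} = \left(-1\right) 18 = -18$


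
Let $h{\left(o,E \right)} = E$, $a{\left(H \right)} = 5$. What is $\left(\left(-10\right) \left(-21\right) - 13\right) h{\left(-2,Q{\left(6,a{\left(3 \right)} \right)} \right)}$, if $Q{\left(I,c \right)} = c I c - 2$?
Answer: $29156$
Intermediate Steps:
$Q{\left(I,c \right)} = -2 + I c^{2}$ ($Q{\left(I,c \right)} = I c c - 2 = I c^{2} - 2 = -2 + I c^{2}$)
$\left(\left(-10\right) \left(-21\right) - 13\right) h{\left(-2,Q{\left(6,a{\left(3 \right)} \right)} \right)} = \left(\left(-10\right) \left(-21\right) - 13\right) \left(-2 + 6 \cdot 5^{2}\right) = \left(210 - 13\right) \left(-2 + 6 \cdot 25\right) = 197 \left(-2 + 150\right) = 197 \cdot 148 = 29156$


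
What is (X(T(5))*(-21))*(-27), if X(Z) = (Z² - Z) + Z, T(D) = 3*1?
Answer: 5103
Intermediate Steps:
T(D) = 3
X(Z) = Z²
(X(T(5))*(-21))*(-27) = (3²*(-21))*(-27) = (9*(-21))*(-27) = -189*(-27) = 5103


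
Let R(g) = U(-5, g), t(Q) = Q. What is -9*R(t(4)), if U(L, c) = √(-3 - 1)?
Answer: -18*I ≈ -18.0*I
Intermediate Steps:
U(L, c) = 2*I (U(L, c) = √(-4) = 2*I)
R(g) = 2*I
-9*R(t(4)) = -18*I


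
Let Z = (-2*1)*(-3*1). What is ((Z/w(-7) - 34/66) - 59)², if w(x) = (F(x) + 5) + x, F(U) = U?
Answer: 438244/121 ≈ 3621.9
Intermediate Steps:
Z = 6 (Z = -2*(-3) = 6)
w(x) = 5 + 2*x (w(x) = (x + 5) + x = (5 + x) + x = 5 + 2*x)
((Z/w(-7) - 34/66) - 59)² = ((6/(5 + 2*(-7)) - 34/66) - 59)² = ((6/(5 - 14) - 34*1/66) - 59)² = ((6/(-9) - 17/33) - 59)² = ((6*(-⅑) - 17/33) - 59)² = ((-⅔ - 17/33) - 59)² = (-13/11 - 59)² = (-662/11)² = 438244/121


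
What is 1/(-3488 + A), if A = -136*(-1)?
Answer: -1/3352 ≈ -0.00029833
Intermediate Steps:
A = 136
1/(-3488 + A) = 1/(-3488 + 136) = 1/(-3352) = -1/3352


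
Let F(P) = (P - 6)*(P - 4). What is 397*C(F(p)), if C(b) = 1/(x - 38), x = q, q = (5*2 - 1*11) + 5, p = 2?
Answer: -397/34 ≈ -11.676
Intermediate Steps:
F(P) = (-6 + P)*(-4 + P)
q = 4 (q = (10 - 11) + 5 = -1 + 5 = 4)
x = 4
C(b) = -1/34 (C(b) = 1/(4 - 38) = 1/(-34) = -1/34)
397*C(F(p)) = 397*(-1/34) = -397/34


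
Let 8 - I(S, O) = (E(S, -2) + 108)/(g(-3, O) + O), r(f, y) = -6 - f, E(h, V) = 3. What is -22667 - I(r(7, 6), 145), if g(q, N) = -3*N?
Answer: -6575861/290 ≈ -22675.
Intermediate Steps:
I(S, O) = 8 + 111/(2*O) (I(S, O) = 8 - (3 + 108)/(-3*O + O) = 8 - 111/((-2*O)) = 8 - 111*(-1/(2*O)) = 8 - (-111)/(2*O) = 8 + 111/(2*O))
-22667 - I(r(7, 6), 145) = -22667 - (8 + (111/2)/145) = -22667 - (8 + (111/2)*(1/145)) = -22667 - (8 + 111/290) = -22667 - 1*2431/290 = -22667 - 2431/290 = -6575861/290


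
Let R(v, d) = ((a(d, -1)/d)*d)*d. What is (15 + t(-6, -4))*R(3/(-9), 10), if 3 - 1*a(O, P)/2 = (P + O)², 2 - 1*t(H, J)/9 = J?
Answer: -107640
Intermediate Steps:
t(H, J) = 18 - 9*J
a(O, P) = 6 - 2*(O + P)² (a(O, P) = 6 - 2*(P + O)² = 6 - 2*(O + P)²)
R(v, d) = d*(6 - 2*(-1 + d)²) (R(v, d) = (((6 - 2*(d - 1)²)/d)*d)*d = (((6 - 2*(-1 + d)²)/d)*d)*d = (6 - 2*(-1 + d)²)*d = d*(6 - 2*(-1 + d)²))
(15 + t(-6, -4))*R(3/(-9), 10) = (15 + (18 - 9*(-4)))*(-2*10*(-3 + (-1 + 10)²)) = (15 + (18 + 36))*(-2*10*(-3 + 9²)) = (15 + 54)*(-2*10*(-3 + 81)) = 69*(-2*10*78) = 69*(-1560) = -107640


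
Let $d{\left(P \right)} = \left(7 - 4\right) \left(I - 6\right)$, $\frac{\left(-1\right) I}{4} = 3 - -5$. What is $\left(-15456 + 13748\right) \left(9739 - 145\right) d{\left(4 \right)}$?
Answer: $1868066928$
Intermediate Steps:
$I = -32$ ($I = - 4 \left(3 - -5\right) = - 4 \left(3 + 5\right) = \left(-4\right) 8 = -32$)
$d{\left(P \right)} = -114$ ($d{\left(P \right)} = \left(7 - 4\right) \left(-32 - 6\right) = 3 \left(-38\right) = -114$)
$\left(-15456 + 13748\right) \left(9739 - 145\right) d{\left(4 \right)} = \left(-15456 + 13748\right) \left(9739 - 145\right) \left(-114\right) = \left(-1708\right) 9594 \left(-114\right) = \left(-16386552\right) \left(-114\right) = 1868066928$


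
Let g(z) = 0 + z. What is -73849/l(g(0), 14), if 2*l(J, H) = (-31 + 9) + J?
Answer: 73849/11 ≈ 6713.5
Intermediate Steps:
g(z) = z
l(J, H) = -11 + J/2 (l(J, H) = ((-31 + 9) + J)/2 = (-22 + J)/2 = -11 + J/2)
-73849/l(g(0), 14) = -73849/(-11 + (1/2)*0) = -73849/(-11 + 0) = -73849/(-11) = -73849*(-1/11) = 73849/11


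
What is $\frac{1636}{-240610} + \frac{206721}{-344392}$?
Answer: $- \frac{25151282561}{41432079560} \approx -0.60705$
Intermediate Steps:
$\frac{1636}{-240610} + \frac{206721}{-344392} = 1636 \left(- \frac{1}{240610}\right) + 206721 \left(- \frac{1}{344392}\right) = - \frac{818}{120305} - \frac{206721}{344392} = - \frac{25151282561}{41432079560}$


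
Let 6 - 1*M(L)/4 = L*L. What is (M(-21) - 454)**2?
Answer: 4813636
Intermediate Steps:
M(L) = 24 - 4*L**2 (M(L) = 24 - 4*L*L = 24 - 4*L**2)
(M(-21) - 454)**2 = ((24 - 4*(-21)**2) - 454)**2 = ((24 - 4*441) - 454)**2 = ((24 - 1764) - 454)**2 = (-1740 - 454)**2 = (-2194)**2 = 4813636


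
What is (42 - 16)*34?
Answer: 884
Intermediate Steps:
(42 - 16)*34 = 26*34 = 884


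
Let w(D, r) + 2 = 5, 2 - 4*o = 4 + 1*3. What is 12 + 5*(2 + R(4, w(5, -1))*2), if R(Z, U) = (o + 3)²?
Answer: 421/8 ≈ 52.625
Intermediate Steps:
o = -5/4 (o = ½ - (4 + 1*3)/4 = ½ - (4 + 3)/4 = ½ - ¼*7 = ½ - 7/4 = -5/4 ≈ -1.2500)
w(D, r) = 3 (w(D, r) = -2 + 5 = 3)
R(Z, U) = 49/16 (R(Z, U) = (-5/4 + 3)² = (7/4)² = 49/16)
12 + 5*(2 + R(4, w(5, -1))*2) = 12 + 5*(2 + (49/16)*2) = 12 + 5*(2 + 49/8) = 12 + 5*(65/8) = 12 + 325/8 = 421/8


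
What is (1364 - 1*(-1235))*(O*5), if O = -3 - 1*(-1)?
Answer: -25990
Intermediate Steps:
O = -2 (O = -3 + 1 = -2)
(1364 - 1*(-1235))*(O*5) = (1364 - 1*(-1235))*(-2*5) = (1364 + 1235)*(-10) = 2599*(-10) = -25990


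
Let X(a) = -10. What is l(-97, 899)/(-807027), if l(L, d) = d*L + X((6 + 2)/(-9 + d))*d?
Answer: 96193/807027 ≈ 0.11919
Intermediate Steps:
l(L, d) = -10*d + L*d (l(L, d) = d*L - 10*d = L*d - 10*d = -10*d + L*d)
l(-97, 899)/(-807027) = (899*(-10 - 97))/(-807027) = (899*(-107))*(-1/807027) = -96193*(-1/807027) = 96193/807027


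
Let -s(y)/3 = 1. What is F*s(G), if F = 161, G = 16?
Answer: -483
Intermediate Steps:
s(y) = -3 (s(y) = -3*1 = -3)
F*s(G) = 161*(-3) = -483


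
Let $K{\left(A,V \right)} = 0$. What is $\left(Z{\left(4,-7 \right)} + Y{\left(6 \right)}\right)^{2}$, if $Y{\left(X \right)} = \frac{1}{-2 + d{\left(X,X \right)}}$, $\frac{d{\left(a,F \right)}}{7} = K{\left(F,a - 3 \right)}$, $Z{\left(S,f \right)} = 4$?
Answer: $\frac{49}{4} \approx 12.25$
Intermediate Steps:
$d{\left(a,F \right)} = 0$ ($d{\left(a,F \right)} = 7 \cdot 0 = 0$)
$Y{\left(X \right)} = - \frac{1}{2}$ ($Y{\left(X \right)} = \frac{1}{-2 + 0} = \frac{1}{-2} = - \frac{1}{2}$)
$\left(Z{\left(4,-7 \right)} + Y{\left(6 \right)}\right)^{2} = \left(4 - \frac{1}{2}\right)^{2} = \left(\frac{7}{2}\right)^{2} = \frac{49}{4}$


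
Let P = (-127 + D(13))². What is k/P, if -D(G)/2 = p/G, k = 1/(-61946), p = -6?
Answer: -169/166406840666 ≈ -1.0156e-9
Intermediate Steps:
k = -1/61946 ≈ -1.6143e-5
D(G) = 12/G (D(G) = -(-12)/G = 12/G)
P = 2686321/169 (P = (-127 + 12/13)² = (-1639/13)² = 2686321/169 ≈ 15895.)
k/P = -1/(61946*2686321/169) = -1/61946*169/2686321 = -169/166406840666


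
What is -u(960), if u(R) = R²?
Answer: -921600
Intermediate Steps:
-u(960) = -1*960² = -1*921600 = -921600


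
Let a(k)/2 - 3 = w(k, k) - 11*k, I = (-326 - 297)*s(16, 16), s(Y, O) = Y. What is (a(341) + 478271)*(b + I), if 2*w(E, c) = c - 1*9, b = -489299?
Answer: -235208178569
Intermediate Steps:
w(E, c) = -9/2 + c/2 (w(E, c) = (c - 1*9)/2 = (c - 9)/2 = (-9 + c)/2 = -9/2 + c/2)
I = -9968 (I = (-326 - 297)*16 = -623*16 = -9968)
a(k) = -3 - 21*k (a(k) = 6 + 2*((-9/2 + k/2) - 11*k) = 6 + 2*(-9/2 - 21*k/2) = 6 + (-9 - 21*k) = -3 - 21*k)
(a(341) + 478271)*(b + I) = ((-3 - 21*341) + 478271)*(-489299 - 9968) = ((-3 - 7161) + 478271)*(-499267) = (-7164 + 478271)*(-499267) = 471107*(-499267) = -235208178569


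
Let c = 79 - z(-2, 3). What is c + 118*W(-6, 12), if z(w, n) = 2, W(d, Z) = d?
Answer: -631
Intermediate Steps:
c = 77 (c = 79 - 1*2 = 79 - 2 = 77)
c + 118*W(-6, 12) = 77 + 118*(-6) = 77 - 708 = -631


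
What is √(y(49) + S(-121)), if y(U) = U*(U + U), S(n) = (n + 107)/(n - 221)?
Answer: √15601831/57 ≈ 69.297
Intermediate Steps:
S(n) = (107 + n)/(-221 + n)
y(U) = 2*U² (y(U) = U*(2*U) = 2*U²)
√(y(49) + S(-121)) = √(2*49² + (107 - 121)/(-221 - 121)) = √(2*2401 - 14/(-342)) = √(4802 - 1/342*(-14)) = √(4802 + 7/171) = √(821149/171) = √15601831/57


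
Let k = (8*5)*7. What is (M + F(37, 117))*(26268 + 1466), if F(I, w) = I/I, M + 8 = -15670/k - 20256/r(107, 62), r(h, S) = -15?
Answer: 357057421/10 ≈ 3.5706e+7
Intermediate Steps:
k = 280 (k = 40*7 = 280)
M = 180101/140 (M = -8 + (-15670/280 - 20256/(-15)) = -8 + (-15670*1/280 - 20256*(-1/15)) = -8 + (-1567/28 + 6752/5) = -8 + 181221/140 = 180101/140 ≈ 1286.4)
F(I, w) = 1
(M + F(37, 117))*(26268 + 1466) = (180101/140 + 1)*(26268 + 1466) = (180241/140)*27734 = 357057421/10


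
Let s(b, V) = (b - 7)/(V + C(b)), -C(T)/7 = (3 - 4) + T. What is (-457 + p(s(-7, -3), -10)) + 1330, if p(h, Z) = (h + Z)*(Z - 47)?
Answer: 77277/53 ≈ 1458.1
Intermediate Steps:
C(T) = 7 - 7*T (C(T) = -7*((3 - 4) + T) = -7*(-1 + T) = 7 - 7*T)
s(b, V) = (-7 + b)/(7 + V - 7*b) (s(b, V) = (b - 7)/(V + (7 - 7*b)) = (-7 + b)/(7 + V - 7*b))
p(h, Z) = (-47 + Z)*(Z + h) (p(h, Z) = (Z + h)*(-47 + Z) = (-47 + Z)*(Z + h))
(-457 + p(s(-7, -3), -10)) + 1330 = (-457 + ((-10)**2 - 47*(-10) - 47*(-7 - 7)/(7 - 3 - 7*(-7)) - 10*(-7 - 7)/(7 - 3 - 7*(-7)))) + 1330 = (-457 + (100 + 470 - 47*(-14)/(7 - 3 + 49) - 10*(-14)/(7 - 3 + 49))) + 1330 = (-457 + (100 + 470 - 47*(-14)/53 - 10*(-14)/53)) + 1330 = (-457 + (100 + 470 - 47*(-14/53) - 10*(-14/53))) + 1330 = (-457 + (100 + 470 + 658/53 + 140/53)) + 1330 = (-457 + 31008/53) + 1330 = 6787/53 + 1330 = 77277/53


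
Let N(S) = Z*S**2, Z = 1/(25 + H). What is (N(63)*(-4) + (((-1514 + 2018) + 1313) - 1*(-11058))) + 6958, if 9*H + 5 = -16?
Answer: 325254/17 ≈ 19133.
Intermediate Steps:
H = -7/3 (H = -5/9 + (1/9)*(-16) = -5/9 - 16/9 = -7/3 ≈ -2.3333)
Z = 3/68 (Z = 1/(25 - 7/3) = 1/(68/3) = 3/68 ≈ 0.044118)
N(S) = 3*S**2/68
(N(63)*(-4) + (((-1514 + 2018) + 1313) - 1*(-11058))) + 6958 = (((3/68)*63**2)*(-4) + (((-1514 + 2018) + 1313) - 1*(-11058))) + 6958 = (((3/68)*3969)*(-4) + ((504 + 1313) + 11058)) + 6958 = ((11907/68)*(-4) + (1817 + 11058)) + 6958 = (-11907/17 + 12875) + 6958 = 206968/17 + 6958 = 325254/17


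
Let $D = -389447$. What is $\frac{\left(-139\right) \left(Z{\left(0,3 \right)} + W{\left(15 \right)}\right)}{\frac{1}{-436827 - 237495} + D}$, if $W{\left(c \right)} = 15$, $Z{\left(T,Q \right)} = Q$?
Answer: $\frac{1687153644}{262612679935} \approx 0.0064245$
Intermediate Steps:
$\frac{\left(-139\right) \left(Z{\left(0,3 \right)} + W{\left(15 \right)}\right)}{\frac{1}{-436827 - 237495} + D} = \frac{\left(-139\right) \left(3 + 15\right)}{\frac{1}{-436827 - 237495} - 389447} = \frac{\left(-139\right) 18}{\frac{1}{-674322} - 389447} = - \frac{2502}{- \frac{1}{674322} - 389447} = - \frac{2502}{- \frac{262612679935}{674322}} = \left(-2502\right) \left(- \frac{674322}{262612679935}\right) = \frac{1687153644}{262612679935}$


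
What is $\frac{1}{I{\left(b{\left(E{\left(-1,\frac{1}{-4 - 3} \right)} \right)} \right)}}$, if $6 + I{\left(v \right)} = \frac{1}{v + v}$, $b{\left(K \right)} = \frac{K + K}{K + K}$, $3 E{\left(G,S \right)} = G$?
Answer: $- \frac{2}{11} \approx -0.18182$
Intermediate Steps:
$E{\left(G,S \right)} = \frac{G}{3}$
$b{\left(K \right)} = 1$ ($b{\left(K \right)} = \frac{2 K}{2 K} = 2 K \frac{1}{2 K} = 1$)
$I{\left(v \right)} = -6 + \frac{1}{2 v}$ ($I{\left(v \right)} = -6 + \frac{1}{v + v} = -6 + \frac{1}{2 v}$)
$\frac{1}{I{\left(b{\left(E{\left(-1,\frac{1}{-4 - 3} \right)} \right)} \right)}} = \frac{1}{-6 + \frac{1}{2 \cdot 1}} = \frac{1}{-6 + \frac{1}{2} \cdot 1} = \frac{1}{-6 + \frac{1}{2}} = \frac{1}{- \frac{11}{2}} = - \frac{2}{11}$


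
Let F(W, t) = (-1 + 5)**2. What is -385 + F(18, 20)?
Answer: -369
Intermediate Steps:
F(W, t) = 16 (F(W, t) = 4**2 = 16)
-385 + F(18, 20) = -385 + 16 = -369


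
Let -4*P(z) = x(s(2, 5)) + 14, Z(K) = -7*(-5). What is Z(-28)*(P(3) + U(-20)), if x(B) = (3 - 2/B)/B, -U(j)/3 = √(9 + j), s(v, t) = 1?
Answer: -525/4 - 105*I*√11 ≈ -131.25 - 348.25*I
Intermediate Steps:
U(j) = -3*√(9 + j)
Z(K) = 35
x(B) = (3 - 2/B)/B
P(z) = -15/4 (P(z) = -((-2 + 3*1)/1² + 14)/4 = -(1*(-2 + 3) + 14)/4 = -(1*1 + 14)/4 = -(1 + 14)/4 = -¼*15 = -15/4)
Z(-28)*(P(3) + U(-20)) = 35*(-15/4 - 3*√(9 - 20)) = 35*(-15/4 - 3*I*√11) = -525/4 - 105*I*√11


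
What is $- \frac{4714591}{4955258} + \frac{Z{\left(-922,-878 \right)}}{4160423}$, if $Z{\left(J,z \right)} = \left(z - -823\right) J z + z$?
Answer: $- \frac{34320554068651}{2945138479162} \approx -11.653$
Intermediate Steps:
$Z{\left(J,z \right)} = z + J z \left(823 + z\right)$ ($Z{\left(J,z \right)} = \left(z + 823\right) J z + z = \left(823 + z\right) J z + z = J \left(823 + z\right) z + z = J z \left(823 + z\right) + z = z + J z \left(823 + z\right)$)
$- \frac{4714591}{4955258} + \frac{Z{\left(-922,-878 \right)}}{4160423} = - \frac{4714591}{4955258} + \frac{\left(-878\right) \left(1 + 823 \left(-922\right) - -809516\right)}{4160423} = \left(-4714591\right) \frac{1}{4955258} + - 878 \left(1 - 758806 + 809516\right) \frac{1}{4160423} = - \frac{673513}{707894} + \left(-878\right) 50711 \cdot \frac{1}{4160423} = - \frac{673513}{707894} - \frac{44524258}{4160423} = - \frac{34320554068651}{2945138479162}$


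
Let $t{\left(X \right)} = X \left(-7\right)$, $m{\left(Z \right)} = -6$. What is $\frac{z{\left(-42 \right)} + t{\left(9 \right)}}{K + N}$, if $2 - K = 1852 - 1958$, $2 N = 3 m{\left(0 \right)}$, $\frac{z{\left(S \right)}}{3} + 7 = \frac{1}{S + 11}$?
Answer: $- \frac{79}{93} \approx -0.84946$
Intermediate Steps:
$t{\left(X \right)} = - 7 X$
$z{\left(S \right)} = -21 + \frac{3}{11 + S}$ ($z{\left(S \right)} = -21 + \frac{3}{S + 11} = -21 + \frac{3}{11 + S}$)
$N = -9$ ($N = \frac{3 \left(-6\right)}{2} = \frac{1}{2} \left(-18\right) = -9$)
$K = 108$ ($K = 2 - \left(1852 - 1958\right) = 2 - -106 = 2 + 106 = 108$)
$\frac{z{\left(-42 \right)} + t{\left(9 \right)}}{K + N} = \frac{\frac{3 \left(-76 - -294\right)}{11 - 42} - 63}{108 - 9} = \frac{\frac{3 \left(-76 + 294\right)}{-31} - 63}{99} = \left(3 \left(- \frac{1}{31}\right) 218 - 63\right) \frac{1}{99} = \left(- \frac{654}{31} - 63\right) \frac{1}{99} = \left(- \frac{2607}{31}\right) \frac{1}{99} = - \frac{79}{93}$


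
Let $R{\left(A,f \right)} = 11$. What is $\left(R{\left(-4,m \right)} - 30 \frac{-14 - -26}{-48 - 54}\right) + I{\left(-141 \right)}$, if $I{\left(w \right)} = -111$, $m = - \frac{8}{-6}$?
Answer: $- \frac{1640}{17} \approx -96.471$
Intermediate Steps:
$m = \frac{4}{3}$ ($m = \left(-8\right) \left(- \frac{1}{6}\right) = \frac{4}{3} \approx 1.3333$)
$\left(R{\left(-4,m \right)} - 30 \frac{-14 - -26}{-48 - 54}\right) + I{\left(-141 \right)} = \left(11 - 30 \frac{-14 - -26}{-48 - 54}\right) - 111 = \left(11 - 30 \frac{-14 + 26}{-102}\right) - 111 = \left(11 - 30 \cdot 12 \left(- \frac{1}{102}\right)\right) - 111 = \left(11 - - \frac{60}{17}\right) - 111 = \left(11 + \frac{60}{17}\right) - 111 = \frac{247}{17} - 111 = - \frac{1640}{17}$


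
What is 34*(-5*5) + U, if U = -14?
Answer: -864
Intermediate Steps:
34*(-5*5) + U = 34*(-5*5) - 14 = 34*(-25) - 14 = -850 - 14 = -864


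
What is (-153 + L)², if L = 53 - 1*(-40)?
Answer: 3600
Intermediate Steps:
L = 93 (L = 53 + 40 = 93)
(-153 + L)² = (-153 + 93)² = (-60)² = 3600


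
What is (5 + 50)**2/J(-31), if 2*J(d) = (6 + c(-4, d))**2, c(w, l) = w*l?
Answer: 121/338 ≈ 0.35799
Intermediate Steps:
c(w, l) = l*w
J(d) = (6 - 4*d)**2/2 (J(d) = (6 + d*(-4))**2/2 = (6 - 4*d)**2/2)
(5 + 50)**2/J(-31) = (5 + 50)**2/((2*(3 - 2*(-31))**2)) = 55**2/((2*(3 + 62)**2)) = 3025/((2*65**2)) = 3025/((2*4225)) = 3025/8450 = 3025*(1/8450) = 121/338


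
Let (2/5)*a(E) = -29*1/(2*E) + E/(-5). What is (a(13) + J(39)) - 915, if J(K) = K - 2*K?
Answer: -50091/52 ≈ -963.29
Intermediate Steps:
J(K) = -K
a(E) = -145/(4*E) - E/2 (a(E) = 5*(-29*1/(2*E) + E/(-5))/2 = 5*(-29*1/(2*E) + E*(-⅕))/2 = 5*(-29/(2*E) - E/5)/2 = -145/(4*E) - E/2)
(a(13) + J(39)) - 915 = ((-145/4/13 - ½*13) - 1*39) - 915 = ((-145/4*1/13 - 13/2) - 39) - 915 = ((-145/52 - 13/2) - 39) - 915 = (-483/52 - 39) - 915 = -2511/52 - 915 = -50091/52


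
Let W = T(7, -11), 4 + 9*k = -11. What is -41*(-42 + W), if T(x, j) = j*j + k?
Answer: -9512/3 ≈ -3170.7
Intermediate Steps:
k = -5/3 (k = -4/9 + (⅑)*(-11) = -4/9 - 11/9 = -5/3 ≈ -1.6667)
T(x, j) = -5/3 + j² (T(x, j) = j*j - 5/3 = j² - 5/3 = -5/3 + j²)
W = 358/3 (W = -5/3 + (-11)² = -5/3 + 121 = 358/3 ≈ 119.33)
-41*(-42 + W) = -41*(-42 + 358/3) = -41*232/3 = -9512/3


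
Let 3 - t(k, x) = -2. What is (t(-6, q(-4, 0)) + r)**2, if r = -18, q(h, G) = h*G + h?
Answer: 169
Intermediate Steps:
q(h, G) = h + G*h (q(h, G) = G*h + h = h + G*h)
t(k, x) = 5 (t(k, x) = 3 - 1*(-2) = 3 + 2 = 5)
(t(-6, q(-4, 0)) + r)**2 = (5 - 18)**2 = (-13)**2 = 169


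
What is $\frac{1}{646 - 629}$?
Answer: $\frac{1}{17} \approx 0.058824$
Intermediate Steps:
$\frac{1}{646 - 629} = \frac{1}{17}$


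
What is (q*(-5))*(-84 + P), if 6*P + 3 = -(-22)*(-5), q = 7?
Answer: 21595/6 ≈ 3599.2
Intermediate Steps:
P = -113/6 (P = -½ + (-(-22)*(-5))/6 = -½ + (-11*10)/6 = -½ + (⅙)*(-110) = -½ - 55/3 = -113/6 ≈ -18.833)
(q*(-5))*(-84 + P) = (7*(-5))*(-84 - 113/6) = -35*(-617/6) = 21595/6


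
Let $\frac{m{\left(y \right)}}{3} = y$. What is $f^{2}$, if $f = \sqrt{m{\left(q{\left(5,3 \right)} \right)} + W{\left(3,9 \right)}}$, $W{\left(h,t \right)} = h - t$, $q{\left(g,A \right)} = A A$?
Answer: $21$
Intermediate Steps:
$q{\left(g,A \right)} = A^{2}$
$m{\left(y \right)} = 3 y$
$f = \sqrt{21}$ ($f = \sqrt{3 \cdot 3^{2} + \left(3 - 9\right)} = \sqrt{3 \cdot 9 + \left(3 - 9\right)} = \sqrt{27 - 6} = \sqrt{21} \approx 4.5826$)
$f^{2} = \left(\sqrt{21}\right)^{2} = 21$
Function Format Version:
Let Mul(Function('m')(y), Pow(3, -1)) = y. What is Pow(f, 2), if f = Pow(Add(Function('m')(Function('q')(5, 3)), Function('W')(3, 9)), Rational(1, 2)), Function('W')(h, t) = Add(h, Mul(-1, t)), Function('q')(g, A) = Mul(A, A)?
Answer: 21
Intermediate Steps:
Function('q')(g, A) = Pow(A, 2)
Function('m')(y) = Mul(3, y)
f = Pow(21, Rational(1, 2)) (f = Pow(Add(Mul(3, Pow(3, 2)), Add(3, Mul(-1, 9))), Rational(1, 2)) = Pow(Add(Mul(3, 9), Add(3, -9)), Rational(1, 2)) = Pow(Add(27, -6), Rational(1, 2)) = Pow(21, Rational(1, 2)) ≈ 4.5826)
Pow(f, 2) = Pow(Pow(21, Rational(1, 2)), 2) = 21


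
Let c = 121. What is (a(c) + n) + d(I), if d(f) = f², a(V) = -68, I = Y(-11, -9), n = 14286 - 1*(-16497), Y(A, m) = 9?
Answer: 30796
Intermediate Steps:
n = 30783 (n = 14286 + 16497 = 30783)
I = 9
(a(c) + n) + d(I) = (-68 + 30783) + 9² = 30715 + 81 = 30796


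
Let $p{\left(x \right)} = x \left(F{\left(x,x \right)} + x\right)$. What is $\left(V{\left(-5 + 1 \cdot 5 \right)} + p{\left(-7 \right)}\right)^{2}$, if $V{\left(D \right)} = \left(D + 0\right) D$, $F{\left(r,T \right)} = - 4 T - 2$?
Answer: $17689$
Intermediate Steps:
$F{\left(r,T \right)} = -2 - 4 T$
$p{\left(x \right)} = x \left(-2 - 3 x\right)$ ($p{\left(x \right)} = x \left(\left(-2 - 4 x\right) + x\right) = x \left(-2 - 3 x\right)$)
$V{\left(D \right)} = D^{2}$ ($V{\left(D \right)} = D D = D^{2}$)
$\left(V{\left(-5 + 1 \cdot 5 \right)} + p{\left(-7 \right)}\right)^{2} = \left(\left(-5 + 1 \cdot 5\right)^{2} - - 7 \left(2 + 3 \left(-7\right)\right)\right)^{2} = \left(\left(-5 + 5\right)^{2} - - 7 \left(2 - 21\right)\right)^{2} = \left(0^{2} - \left(-7\right) \left(-19\right)\right)^{2} = \left(0 - 133\right)^{2} = \left(-133\right)^{2} = 17689$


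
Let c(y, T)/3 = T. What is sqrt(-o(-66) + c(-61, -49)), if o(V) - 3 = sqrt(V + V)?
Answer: sqrt(-150 - 2*I*sqrt(33)) ≈ 0.4687 - 12.256*I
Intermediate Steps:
c(y, T) = 3*T
o(V) = 3 + sqrt(2)*sqrt(V) (o(V) = 3 + sqrt(V + V) = 3 + sqrt(2*V) = 3 + sqrt(2)*sqrt(V))
sqrt(-o(-66) + c(-61, -49)) = sqrt(-(3 + sqrt(2)*sqrt(-66)) + 3*(-49)) = sqrt(-(3 + sqrt(2)*(I*sqrt(66))) - 147) = sqrt(-(3 + 2*I*sqrt(33)) - 147) = sqrt((-3 - 2*I*sqrt(33)) - 147) = sqrt(-150 - 2*I*sqrt(33))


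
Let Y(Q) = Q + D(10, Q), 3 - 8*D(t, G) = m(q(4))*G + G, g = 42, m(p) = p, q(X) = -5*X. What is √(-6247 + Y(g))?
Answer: I*√97678/4 ≈ 78.134*I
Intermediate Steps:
D(t, G) = 3/8 + 19*G/8 (D(t, G) = 3/8 - ((-5*4)*G + G)/8 = 3/8 - (-20*G + G)/8 = 3/8 - (-19)*G/8 = 3/8 + 19*G/8)
Y(Q) = 3/8 + 27*Q/8 (Y(Q) = Q + (3/8 + 19*Q/8) = 3/8 + 27*Q/8)
√(-6247 + Y(g)) = √(-6247 + (3/8 + (27/8)*42)) = √(-6247 + (3/8 + 567/4)) = √(-6247 + 1137/8) = √(-48839/8) = I*√97678/4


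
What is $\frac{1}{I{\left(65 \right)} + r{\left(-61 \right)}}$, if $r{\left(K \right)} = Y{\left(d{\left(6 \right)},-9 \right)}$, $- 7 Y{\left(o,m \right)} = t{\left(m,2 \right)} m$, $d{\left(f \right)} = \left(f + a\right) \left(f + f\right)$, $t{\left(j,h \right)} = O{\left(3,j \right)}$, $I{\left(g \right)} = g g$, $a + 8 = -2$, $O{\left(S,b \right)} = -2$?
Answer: $\frac{7}{29557} \approx 0.00023683$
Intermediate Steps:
$a = -10$ ($a = -8 - 2 = -10$)
$I{\left(g \right)} = g^{2}$
$t{\left(j,h \right)} = -2$
$d{\left(f \right)} = 2 f \left(-10 + f\right)$ ($d{\left(f \right)} = \left(f - 10\right) \left(f + f\right) = \left(-10 + f\right) 2 f = 2 f \left(-10 + f\right)$)
$Y{\left(o,m \right)} = \frac{2 m}{7}$ ($Y{\left(o,m \right)} = - \frac{\left(-2\right) m}{7} = \frac{2 m}{7}$)
$r{\left(K \right)} = - \frac{18}{7}$ ($r{\left(K \right)} = \frac{2}{7} \left(-9\right) = - \frac{18}{7}$)
$\frac{1}{I{\left(65 \right)} + r{\left(-61 \right)}} = \frac{1}{65^{2} - \frac{18}{7}} = \frac{1}{4225 - \frac{18}{7}} = \frac{1}{\frac{29557}{7}} = \frac{7}{29557}$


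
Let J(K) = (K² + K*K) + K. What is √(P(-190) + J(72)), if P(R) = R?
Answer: 5*√410 ≈ 101.24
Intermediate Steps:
J(K) = K + 2*K² (J(K) = (K² + K²) + K = 2*K² + K = K + 2*K²)
√(P(-190) + J(72)) = √(-190 + 72*(1 + 2*72)) = √(-190 + 72*(1 + 144)) = √(-190 + 72*145) = √(-190 + 10440) = √10250 = 5*√410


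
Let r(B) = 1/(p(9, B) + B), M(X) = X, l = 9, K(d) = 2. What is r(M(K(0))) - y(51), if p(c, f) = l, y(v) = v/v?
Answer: -10/11 ≈ -0.90909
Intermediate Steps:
y(v) = 1
p(c, f) = 9
r(B) = 1/(9 + B)
r(M(K(0))) - y(51) = 1/(9 + 2) - 1*1 = 1/11 - 1 = -10/11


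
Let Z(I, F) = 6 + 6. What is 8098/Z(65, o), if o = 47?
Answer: 4049/6 ≈ 674.83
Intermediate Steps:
Z(I, F) = 12
8098/Z(65, o) = 8098/12 = 8098*(1/12) = 4049/6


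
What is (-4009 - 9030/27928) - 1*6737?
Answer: -150061659/13964 ≈ -10746.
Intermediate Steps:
(-4009 - 9030/27928) - 1*6737 = (-4009 - 9030*1/27928) - 6737 = (-4009 - 4515/13964) - 6737 = -55986191/13964 - 6737 = -150061659/13964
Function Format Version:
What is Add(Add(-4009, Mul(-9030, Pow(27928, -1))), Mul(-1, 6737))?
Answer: Rational(-150061659, 13964) ≈ -10746.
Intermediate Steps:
Add(Add(-4009, Mul(-9030, Pow(27928, -1))), Mul(-1, 6737)) = Add(Add(-4009, Mul(-9030, Rational(1, 27928))), -6737) = Add(Add(-4009, Rational(-4515, 13964)), -6737) = Add(Rational(-55986191, 13964), -6737) = Rational(-150061659, 13964)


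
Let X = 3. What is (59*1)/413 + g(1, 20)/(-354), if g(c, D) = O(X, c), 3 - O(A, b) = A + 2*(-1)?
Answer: 170/1239 ≈ 0.13721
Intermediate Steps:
O(A, b) = 5 - A (O(A, b) = 3 - (A + 2*(-1)) = 3 - (A - 2) = 3 - (-2 + A) = 3 + (2 - A) = 5 - A)
g(c, D) = 2 (g(c, D) = 5 - 1*3 = 5 - 3 = 2)
(59*1)/413 + g(1, 20)/(-354) = (59*1)/413 + 2/(-354) = 59*(1/413) + 2*(-1/354) = 1/7 - 1/177 = 170/1239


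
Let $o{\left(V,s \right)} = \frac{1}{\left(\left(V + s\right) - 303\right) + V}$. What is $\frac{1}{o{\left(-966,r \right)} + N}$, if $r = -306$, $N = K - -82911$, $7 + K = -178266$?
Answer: $- \frac{2541}{242314843} \approx -1.0486 \cdot 10^{-5}$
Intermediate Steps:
$K = -178273$ ($K = -7 - 178266 = -178273$)
$N = -95362$ ($N = -178273 - -82911 = -178273 + 82911 = -95362$)
$o{\left(V,s \right)} = \frac{1}{-303 + s + 2 V}$ ($o{\left(V,s \right)} = \frac{1}{\left(-303 + V + s\right) + V} = \frac{1}{-303 + s + 2 V}$)
$\frac{1}{o{\left(-966,r \right)} + N} = \frac{1}{\frac{1}{-303 - 306 + 2 \left(-966\right)} - 95362} = \frac{1}{\frac{1}{-303 - 306 - 1932} - 95362} = \frac{1}{\frac{1}{-2541} - 95362} = \frac{1}{- \frac{1}{2541} - 95362} = \frac{1}{- \frac{242314843}{2541}} = - \frac{2541}{242314843}$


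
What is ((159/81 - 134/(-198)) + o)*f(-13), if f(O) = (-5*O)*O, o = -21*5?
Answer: 25688845/297 ≈ 86494.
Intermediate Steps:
o = -105
f(O) = -5*O**2
((159/81 - 134/(-198)) + o)*f(-13) = ((159/81 - 134/(-198)) - 105)*(-5*(-13)**2) = ((159*(1/81) - 134*(-1/198)) - 105)*(-5*169) = ((53/27 + 67/99) - 105)*(-845) = (784/297 - 105)*(-845) = -30401/297*(-845) = 25688845/297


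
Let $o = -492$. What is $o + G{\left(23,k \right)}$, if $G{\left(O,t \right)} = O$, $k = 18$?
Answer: $-469$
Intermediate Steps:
$o + G{\left(23,k \right)} = -492 + 23 = -469$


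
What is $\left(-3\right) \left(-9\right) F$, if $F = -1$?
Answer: $-27$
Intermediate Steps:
$\left(-3\right) \left(-9\right) F = \left(-3\right) \left(-9\right) \left(-1\right) = 27 \left(-1\right) = -27$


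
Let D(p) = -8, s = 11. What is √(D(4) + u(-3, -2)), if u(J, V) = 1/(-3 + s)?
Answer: 3*I*√14/4 ≈ 2.8062*I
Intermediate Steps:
u(J, V) = ⅛ (u(J, V) = 1/(-3 + 11) = 1/8 = ⅛)
√(D(4) + u(-3, -2)) = √(-8 + ⅛) = √(-63/8) = 3*I*√14/4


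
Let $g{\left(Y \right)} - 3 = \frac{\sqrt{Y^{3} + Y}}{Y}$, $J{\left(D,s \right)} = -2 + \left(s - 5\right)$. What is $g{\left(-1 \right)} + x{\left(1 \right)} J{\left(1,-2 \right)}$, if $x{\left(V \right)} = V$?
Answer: $-6 - i \sqrt{2} \approx -6.0 - 1.4142 i$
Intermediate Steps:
$J{\left(D,s \right)} = -7 + s$ ($J{\left(D,s \right)} = -2 + \left(-5 + s\right) = -7 + s$)
$g{\left(Y \right)} = 3 + \frac{\sqrt{Y + Y^{3}}}{Y}$ ($g{\left(Y \right)} = 3 + \frac{\sqrt{Y^{3} + Y}}{Y} = 3 + \frac{\sqrt{Y + Y^{3}}}{Y}$)
$g{\left(-1 \right)} + x{\left(1 \right)} J{\left(1,-2 \right)} = \left(3 + \frac{\sqrt{-1 + \left(-1\right)^{3}}}{-1}\right) + 1 \left(-7 - 2\right) = \left(3 - \sqrt{-1 - 1}\right) + 1 \left(-9\right) = \left(3 - \sqrt{-2}\right) - 9 = \left(3 - i \sqrt{2}\right) - 9 = -6 - i \sqrt{2}$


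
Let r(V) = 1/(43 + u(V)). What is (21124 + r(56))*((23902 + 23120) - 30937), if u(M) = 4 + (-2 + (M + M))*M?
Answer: 2109011620865/6207 ≈ 3.3978e+8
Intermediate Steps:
u(M) = 4 + M*(-2 + 2*M) (u(M) = 4 + (-2 + 2*M)*M = 4 + M*(-2 + 2*M))
r(V) = 1/(47 - 2*V + 2*V**2) (r(V) = 1/(43 + (4 - 2*V + 2*V**2)) = 1/(47 - 2*V + 2*V**2))
(21124 + r(56))*((23902 + 23120) - 30937) = (21124 + 1/(47 - 2*56 + 2*56**2))*((23902 + 23120) - 30937) = (21124 + 1/(47 - 112 + 2*3136))*(47022 - 30937) = (21124 + 1/(47 - 112 + 6272))*16085 = (21124 + 1/6207)*16085 = (131116669/6207)*16085 = 2109011620865/6207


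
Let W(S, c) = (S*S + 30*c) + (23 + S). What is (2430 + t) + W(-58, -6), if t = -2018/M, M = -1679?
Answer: 9369159/1679 ≈ 5580.2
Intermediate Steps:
t = 2018/1679 (t = -2018/(-1679) = -2018*(-1/1679) = 2018/1679 ≈ 1.2019)
W(S, c) = 23 + S + S² + 30*c (W(S, c) = (S² + 30*c) + (23 + S) = 23 + S + S² + 30*c)
(2430 + t) + W(-58, -6) = (2430 + 2018/1679) + (23 - 58 + (-58)² + 30*(-6)) = 4081988/1679 + (23 - 58 + 3364 - 180) = 4081988/1679 + 3149 = 9369159/1679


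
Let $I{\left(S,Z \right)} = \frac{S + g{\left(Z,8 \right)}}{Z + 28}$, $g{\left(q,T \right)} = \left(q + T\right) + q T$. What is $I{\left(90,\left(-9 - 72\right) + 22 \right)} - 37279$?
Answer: $- \frac{1155216}{31} \approx -37265.0$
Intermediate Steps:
$g{\left(q,T \right)} = T + q + T q$ ($g{\left(q,T \right)} = \left(T + q\right) + T q = T + q + T q$)
$I{\left(S,Z \right)} = \frac{8 + S + 9 Z}{28 + Z}$ ($I{\left(S,Z \right)} = \frac{S + \left(8 + Z + 8 Z\right)}{Z + 28} = \frac{S + \left(8 + 9 Z\right)}{28 + Z} = \frac{8 + S + 9 Z}{28 + Z}$)
$I{\left(90,\left(-9 - 72\right) + 22 \right)} - 37279 = \frac{8 + 90 + 9 \left(\left(-9 - 72\right) + 22\right)}{28 + \left(\left(-9 - 72\right) + 22\right)} - 37279 = \frac{8 + 90 + 9 \left(-81 + 22\right)}{28 + \left(-81 + 22\right)} - 37279 = \frac{8 + 90 + 9 \left(-59\right)}{28 - 59} - 37279 = \frac{8 + 90 - 531}{-31} - 37279 = \left(- \frac{1}{31}\right) \left(-433\right) - 37279 = \frac{433}{31} - 37279 = - \frac{1155216}{31}$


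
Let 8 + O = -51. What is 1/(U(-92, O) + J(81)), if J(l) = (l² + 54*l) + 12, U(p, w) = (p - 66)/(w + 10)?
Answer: 49/536561 ≈ 9.1322e-5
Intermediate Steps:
O = -59 (O = -8 - 51 = -59)
U(p, w) = (-66 + p)/(10 + w)
J(l) = 12 + l² + 54*l
1/(U(-92, O) + J(81)) = 1/((-66 - 92)/(10 - 59) + (12 + 81² + 54*81)) = 1/(-158/(-49) + (12 + 6561 + 4374)) = 1/(-1/49*(-158) + 10947) = 1/(158/49 + 10947) = 1/(536561/49) = 49/536561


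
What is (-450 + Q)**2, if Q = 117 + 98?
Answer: 55225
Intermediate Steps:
Q = 215
(-450 + Q)**2 = (-450 + 215)**2 = (-235)**2 = 55225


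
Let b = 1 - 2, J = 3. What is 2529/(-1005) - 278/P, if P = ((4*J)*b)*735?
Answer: -734213/295470 ≈ -2.4849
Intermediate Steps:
b = -1
P = -8820 (P = ((4*3)*(-1))*735 = (12*(-1))*735 = -12*735 = -8820)
2529/(-1005) - 278/P = 2529/(-1005) - 278/(-8820) = 2529*(-1/1005) - 278*(-1/8820) = -843/335 + 139/4410 = -734213/295470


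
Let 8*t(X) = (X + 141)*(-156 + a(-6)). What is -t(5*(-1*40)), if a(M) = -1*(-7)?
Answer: -8791/8 ≈ -1098.9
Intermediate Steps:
a(M) = 7
t(X) = -21009/8 - 149*X/8 (t(X) = ((X + 141)*(-156 + 7))/8 = ((141 + X)*(-149))/8 = (-21009 - 149*X)/8 = -21009/8 - 149*X/8)
-t(5*(-1*40)) = -(-21009/8 - 745*(-1*40)/8) = -(-21009/8 - 745*(-40)/8) = -(-21009/8 - 149/8*(-200)) = -(-21009/8 + 3725) = -1*8791/8 = -8791/8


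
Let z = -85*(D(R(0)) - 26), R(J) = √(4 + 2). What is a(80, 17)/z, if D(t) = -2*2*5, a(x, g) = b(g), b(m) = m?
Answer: 1/230 ≈ 0.0043478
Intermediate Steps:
R(J) = √6
a(x, g) = g
D(t) = -20 (D(t) = -4*5 = -20)
z = 3910 (z = -85*(-20 - 26) = -85*(-46) = 3910)
a(80, 17)/z = 17/3910 = 17*(1/3910) = 1/230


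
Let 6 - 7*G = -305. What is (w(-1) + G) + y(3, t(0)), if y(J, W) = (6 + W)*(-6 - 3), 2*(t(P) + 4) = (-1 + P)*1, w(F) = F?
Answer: 419/14 ≈ 29.929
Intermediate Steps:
t(P) = -9/2 + P/2 (t(P) = -4 + ((-1 + P)*1)/2 = -4 + (-1 + P)/2 = -4 + (-½ + P/2) = -9/2 + P/2)
G = 311/7 (G = 6/7 - ⅐*(-305) = 6/7 + 305/7 = 311/7 ≈ 44.429)
y(J, W) = -54 - 9*W (y(J, W) = (6 + W)*(-9) = -54 - 9*W)
(w(-1) + G) + y(3, t(0)) = (-1 + 311/7) + (-54 - 9*(-9/2 + (½)*0)) = 304/7 + (-54 - 9*(-9/2 + 0)) = 304/7 + (-54 - 9*(-9/2)) = 304/7 + (-54 + 81/2) = 304/7 - 27/2 = 419/14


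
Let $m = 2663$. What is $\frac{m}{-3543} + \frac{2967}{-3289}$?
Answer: $- \frac{837856}{506649} \approx -1.6537$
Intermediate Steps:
$\frac{m}{-3543} + \frac{2967}{-3289} = \frac{2663}{-3543} + \frac{2967}{-3289} = 2663 \left(- \frac{1}{3543}\right) + 2967 \left(- \frac{1}{3289}\right) = - \frac{2663}{3543} - \frac{129}{143} = - \frac{837856}{506649}$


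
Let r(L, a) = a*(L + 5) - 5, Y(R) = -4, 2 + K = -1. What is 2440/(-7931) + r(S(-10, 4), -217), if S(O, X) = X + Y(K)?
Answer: -8647230/7931 ≈ -1090.3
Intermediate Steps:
K = -3 (K = -2 - 1 = -3)
S(O, X) = -4 + X (S(O, X) = X - 4 = -4 + X)
r(L, a) = -5 + a*(5 + L) (r(L, a) = a*(5 + L) - 5 = -5 + a*(5 + L))
2440/(-7931) + r(S(-10, 4), -217) = 2440/(-7931) + (-5 + 5*(-217) + (-4 + 4)*(-217)) = 2440*(-1/7931) + (-5 - 1085 + 0*(-217)) = -2440/7931 + (-5 - 1085 + 0) = -2440/7931 - 1090 = -8647230/7931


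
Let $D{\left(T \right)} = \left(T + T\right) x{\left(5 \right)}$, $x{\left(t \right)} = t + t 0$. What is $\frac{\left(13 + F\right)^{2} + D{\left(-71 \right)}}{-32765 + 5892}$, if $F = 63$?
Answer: $- \frac{5066}{26873} \approx -0.18852$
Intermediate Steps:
$x{\left(t \right)} = t$ ($x{\left(t \right)} = t + 0 = t$)
$D{\left(T \right)} = 10 T$ ($D{\left(T \right)} = \left(T + T\right) 5 = 2 T 5 = 10 T$)
$\frac{\left(13 + F\right)^{2} + D{\left(-71 \right)}}{-32765 + 5892} = \frac{\left(13 + 63\right)^{2} + 10 \left(-71\right)}{-32765 + 5892} = \frac{76^{2} - 710}{-26873} = \left(5776 - 710\right) \left(- \frac{1}{26873}\right) = 5066 \left(- \frac{1}{26873}\right) = - \frac{5066}{26873}$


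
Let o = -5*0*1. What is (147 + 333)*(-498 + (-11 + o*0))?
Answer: -244320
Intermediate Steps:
o = 0 (o = 0*1 = 0)
(147 + 333)*(-498 + (-11 + o*0)) = (147 + 333)*(-498 + (-11 + 0*0)) = 480*(-498 + (-11 + 0)) = 480*(-498 - 11) = 480*(-509) = -244320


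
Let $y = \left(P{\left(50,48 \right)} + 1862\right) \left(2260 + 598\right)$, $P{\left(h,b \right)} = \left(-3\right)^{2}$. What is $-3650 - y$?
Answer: $-5350968$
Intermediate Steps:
$P{\left(h,b \right)} = 9$
$y = 5347318$ ($y = \left(9 + 1862\right) \left(2260 + 598\right) = 1871 \cdot 2858 = 5347318$)
$-3650 - y = -3650 - 5347318 = -5350968$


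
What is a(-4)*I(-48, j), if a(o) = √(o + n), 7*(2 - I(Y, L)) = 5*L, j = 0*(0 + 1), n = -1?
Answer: 2*I*√5 ≈ 4.4721*I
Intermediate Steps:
j = 0 (j = 0*1 = 0)
I(Y, L) = 2 - 5*L/7
a(o) = √(-1 + o) (a(o) = √(o - 1) = √(-1 + o))
a(-4)*I(-48, j) = √(-1 - 4)*(2 - 5/7*0) = √(-5)*(2 + 0) = (I*√5)*2 = 2*I*√5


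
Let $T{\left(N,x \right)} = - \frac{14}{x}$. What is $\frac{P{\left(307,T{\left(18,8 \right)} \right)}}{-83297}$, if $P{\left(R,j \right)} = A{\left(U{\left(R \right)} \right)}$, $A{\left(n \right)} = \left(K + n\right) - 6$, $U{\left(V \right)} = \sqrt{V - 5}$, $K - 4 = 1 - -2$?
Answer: $- \frac{1}{83297} - \frac{\sqrt{302}}{83297} \approx -0.00022063$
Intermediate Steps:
$K = 7$ ($K = 4 + \left(1 - -2\right) = 4 + \left(1 + 2\right) = 4 + 3 = 7$)
$U{\left(V \right)} = \sqrt{-5 + V}$
$A{\left(n \right)} = 1 + n$ ($A{\left(n \right)} = \left(7 + n\right) - 6 = 1 + n$)
$P{\left(R,j \right)} = 1 + \sqrt{-5 + R}$
$\frac{P{\left(307,T{\left(18,8 \right)} \right)}}{-83297} = \frac{1 + \sqrt{-5 + 307}}{-83297} = \left(1 + \sqrt{302}\right) \left(- \frac{1}{83297}\right) = - \frac{1}{83297} - \frac{\sqrt{302}}{83297}$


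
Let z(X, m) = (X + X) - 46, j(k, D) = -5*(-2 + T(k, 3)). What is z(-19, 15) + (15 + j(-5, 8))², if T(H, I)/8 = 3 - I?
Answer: 541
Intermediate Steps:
T(H, I) = 24 - 8*I (T(H, I) = 8*(3 - I) = 24 - 8*I)
j(k, D) = 10 (j(k, D) = -5*(-2 + (24 - 8*3)) = -5*(-2 + (24 - 24)) = -5*(-2 + 0) = -5*(-2) = 10)
z(X, m) = -46 + 2*X (z(X, m) = 2*X - 46 = -46 + 2*X)
z(-19, 15) + (15 + j(-5, 8))² = (-46 + 2*(-19)) + (15 + 10)² = (-46 - 38) + 25² = -84 + 625 = 541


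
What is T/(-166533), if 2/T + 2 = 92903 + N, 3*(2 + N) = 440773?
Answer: -1/19969249585 ≈ -5.0077e-11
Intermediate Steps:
N = 440767/3 (N = -2 + (⅓)*440773 = -2 + 440773/3 = 440767/3 ≈ 1.4692e+5)
T = 3/359735 (T = 2/(-2 + (92903 + 440767/3)) = 2/(-2 + 719476/3) = 2/(719470/3) = 2*(3/719470) = 3/359735 ≈ 8.3395e-6)
T/(-166533) = (3/359735)/(-166533) = (3/359735)*(-1/166533) = -1/19969249585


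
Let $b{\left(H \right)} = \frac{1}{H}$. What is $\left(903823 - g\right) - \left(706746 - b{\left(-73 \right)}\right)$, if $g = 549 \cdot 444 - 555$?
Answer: $- \frac{3367053}{73} \approx -46124.0$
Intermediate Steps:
$g = 243201$ ($g = 243756 - 555 = 243201$)
$\left(903823 - g\right) - \left(706746 - b{\left(-73 \right)}\right) = \left(903823 - 243201\right) - \left(706746 - \frac{1}{-73}\right) = \left(903823 - 243201\right) - \left(706746 - - \frac{1}{73}\right) = 660622 - \left(706746 + \frac{1}{73}\right) = 660622 - \frac{51592459}{73} = - \frac{3367053}{73}$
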